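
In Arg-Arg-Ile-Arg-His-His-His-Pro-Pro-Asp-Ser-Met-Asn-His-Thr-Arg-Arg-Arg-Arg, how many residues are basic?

11

Lysine (K), arginine (R), and histidine (H) have basic, nitrogen-containing side chains.
Matching residues: Arg1, Arg2, Arg4, His5, His6, His7, His14, Arg16, Arg17, Arg18, Arg19.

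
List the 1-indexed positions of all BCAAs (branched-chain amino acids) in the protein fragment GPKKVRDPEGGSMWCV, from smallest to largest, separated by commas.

5, 16

Valine (V), leucine (L), and isoleucine (I) are the branched-chain amino acids.
Matching residues: V5, V16.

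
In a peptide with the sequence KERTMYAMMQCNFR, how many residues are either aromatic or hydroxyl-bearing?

Aromatic: F, W, Y. Hydroxyl-bearing: S, T, Y.
Aromatic residues here: Y6, F13 (2).
Hydroxyl-bearing residues here: T4, Y6 (2).
Y is in both groups, so the 1 Y residue must not be double-counted.
Total = 2 + 2 − 1 = 3.

3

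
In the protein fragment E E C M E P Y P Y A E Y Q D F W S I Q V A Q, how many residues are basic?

The basic amino acids are Lys (K), Arg (R), and His (H).
None of the 22 residues belong to this group.

0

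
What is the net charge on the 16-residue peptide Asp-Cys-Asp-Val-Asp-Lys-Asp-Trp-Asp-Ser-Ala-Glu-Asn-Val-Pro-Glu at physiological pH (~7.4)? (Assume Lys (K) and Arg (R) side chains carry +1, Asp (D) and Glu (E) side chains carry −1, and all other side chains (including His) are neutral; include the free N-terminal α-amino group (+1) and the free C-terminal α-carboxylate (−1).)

-6

Positive (K, R): Lys6 → +1.
Negative (D, E): Asp1, Asp3, Asp5, Asp7, Asp9, Glu12, Glu16 → −7.
The N-terminus (+1) and C-terminus (−1) cancel.
Net charge = (+1) + (−7) = −6.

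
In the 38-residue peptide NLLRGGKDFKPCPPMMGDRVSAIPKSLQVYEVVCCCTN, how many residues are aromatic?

F, W, and Y each carry an aromatic ring on the side chain.
Matching residues: F9, Y30.

2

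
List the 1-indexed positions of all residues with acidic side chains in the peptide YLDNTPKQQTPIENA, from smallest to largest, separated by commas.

The acidic residues are Asp (D) and Glu (E), whose side chains end in a carboxylate group.
Matching residues: D3, E13.

3, 13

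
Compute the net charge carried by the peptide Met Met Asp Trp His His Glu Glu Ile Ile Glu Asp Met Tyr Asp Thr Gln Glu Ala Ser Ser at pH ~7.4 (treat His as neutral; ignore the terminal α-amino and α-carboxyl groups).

-7

Near pH 7.4, K and R contribute +1 each, D and E contribute −1 each, and every other side chain (His included, as stated) is uncharged.
Positive (K, R): none → +0.
Negative (D, E): Asp3, Glu7, Glu8, Glu11, Asp12, Asp15, Glu18 → −7.
Net charge = (+0) + (−7) = −7.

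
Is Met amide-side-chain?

Only N (asparagine) and Q (glutamine) carry a side-chain carboxamide.
Methionine is not in this group.

No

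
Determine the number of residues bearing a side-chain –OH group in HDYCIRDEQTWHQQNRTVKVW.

3

The –OH-bearing residues are Ser, Thr (aliphatic alcohols), and Tyr (phenol).
Matching residues: Y3, T10, T17.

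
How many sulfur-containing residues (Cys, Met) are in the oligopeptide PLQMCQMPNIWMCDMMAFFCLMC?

10

Matching residues: M4, C5, M7, M12, C13, M15, M16, C20, M22, C23.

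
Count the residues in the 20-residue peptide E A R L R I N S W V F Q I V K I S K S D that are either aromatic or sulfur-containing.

2

Aromatic: F, W, Y. Sulfur-containing: C, M.
Aromatic residues here: W9, F11 (2).
Sulfur-containing residues here: none (0).
The two groups share no amino acid, so total = 2 + 0 = 2.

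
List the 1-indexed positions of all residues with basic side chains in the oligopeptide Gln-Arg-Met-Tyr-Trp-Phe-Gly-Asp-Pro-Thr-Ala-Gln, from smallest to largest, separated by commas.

2

The basic amino acids are Lys (K), Arg (R), and His (H).
Matching residues: Arg2.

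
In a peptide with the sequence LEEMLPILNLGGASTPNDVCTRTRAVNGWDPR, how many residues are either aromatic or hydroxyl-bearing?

5

Aromatic: F, W, Y. Hydroxyl-bearing: S, T, Y.
Aromatic residues here: W29 (1).
Hydroxyl-bearing residues here: S14, T15, T21, T23 (4).
(Y belongs to both groups, but none appear in this sequence.) Total = 1 + 4 = 5.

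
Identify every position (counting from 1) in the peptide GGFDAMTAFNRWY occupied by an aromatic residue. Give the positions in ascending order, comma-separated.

3, 9, 12, 13

The aromatic amino acids are Phe (F, benzyl), Trp (W, indole), and Tyr (Y, phenol).
Matching residues: F3, F9, W12, Y13.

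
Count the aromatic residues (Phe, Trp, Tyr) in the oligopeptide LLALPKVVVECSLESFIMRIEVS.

1

Matching residues: F16.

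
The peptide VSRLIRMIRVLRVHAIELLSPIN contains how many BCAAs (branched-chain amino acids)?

11

The BCAAs are Val, Leu, and Ile — aliphatic side chains with a branch point.
Matching residues: V1, L4, I5, I8, V10, L11, V13, I16, L18, L19, I22.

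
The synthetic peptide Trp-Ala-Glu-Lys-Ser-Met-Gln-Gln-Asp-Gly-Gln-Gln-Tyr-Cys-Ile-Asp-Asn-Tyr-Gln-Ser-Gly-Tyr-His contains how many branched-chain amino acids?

1

V, L, and I make up the branched-chain aliphatic group.
Matching residues: Ile15.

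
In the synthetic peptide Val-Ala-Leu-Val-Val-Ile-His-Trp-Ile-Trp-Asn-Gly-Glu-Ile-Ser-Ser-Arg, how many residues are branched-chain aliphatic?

7

Valine (V), leucine (L), and isoleucine (I) are the branched-chain amino acids.
Matching residues: Val1, Leu3, Val4, Val5, Ile6, Ile9, Ile14.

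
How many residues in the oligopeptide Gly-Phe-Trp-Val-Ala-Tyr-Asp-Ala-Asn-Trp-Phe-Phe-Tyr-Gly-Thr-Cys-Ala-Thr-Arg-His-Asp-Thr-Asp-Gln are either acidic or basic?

5

Acidic: D, E. Basic: H, K, R.
Acidic residues here: Asp7, Asp21, Asp23 (3).
Basic residues here: Arg19, His20 (2).
The two groups share no amino acid, so total = 3 + 2 = 5.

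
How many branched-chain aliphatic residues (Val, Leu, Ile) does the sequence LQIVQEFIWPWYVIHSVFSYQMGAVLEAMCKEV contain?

Matching residues: L1, I3, V4, I8, V13, I14, V17, V25, L26, V33.

10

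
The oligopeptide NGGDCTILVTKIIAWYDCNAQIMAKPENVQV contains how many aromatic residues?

F, W, and Y each carry an aromatic ring on the side chain.
Matching residues: W15, Y16.

2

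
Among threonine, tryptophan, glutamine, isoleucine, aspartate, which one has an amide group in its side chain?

The amide-side-chain residues are Asn (N) and Gln (Q).
Of the listed options, only glutamine belongs to this group.

glutamine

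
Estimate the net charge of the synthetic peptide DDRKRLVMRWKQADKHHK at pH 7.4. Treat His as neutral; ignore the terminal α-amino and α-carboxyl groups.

Near pH 7.4, K and R contribute +1 each, D and E contribute −1 each, and every other side chain (His included, as stated) is uncharged.
Positive (K, R): R3, K4, R5, R9, K11, K15, K18 → +7.
Negative (D, E): D1, D2, D14 → −3.
Net charge = (+7) + (−3) = +4.

+4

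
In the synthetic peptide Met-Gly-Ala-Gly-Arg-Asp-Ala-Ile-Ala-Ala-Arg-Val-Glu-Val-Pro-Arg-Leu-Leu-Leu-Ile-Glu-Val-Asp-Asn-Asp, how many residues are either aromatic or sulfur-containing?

1

Aromatic: F, W, Y. Sulfur-containing: C, M.
Aromatic residues here: none (0).
Sulfur-containing residues here: Met1 (1).
The two groups share no amino acid, so total = 0 + 1 = 1.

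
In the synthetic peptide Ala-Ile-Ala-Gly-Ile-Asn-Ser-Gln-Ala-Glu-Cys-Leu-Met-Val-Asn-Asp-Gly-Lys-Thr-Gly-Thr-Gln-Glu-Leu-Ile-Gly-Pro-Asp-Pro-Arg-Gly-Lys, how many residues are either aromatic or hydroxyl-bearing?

3

Aromatic: F, W, Y. Hydroxyl-bearing: S, T, Y.
Aromatic residues here: none (0).
Hydroxyl-bearing residues here: Ser7, Thr19, Thr21 (3).
(Y belongs to both groups, but none appear in this sequence.) Total = 0 + 3 = 3.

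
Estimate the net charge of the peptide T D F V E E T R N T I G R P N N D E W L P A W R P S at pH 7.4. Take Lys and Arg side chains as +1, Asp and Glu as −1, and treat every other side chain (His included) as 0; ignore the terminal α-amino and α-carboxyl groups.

Positive (K, R): R8, R13, R24 → +3.
Negative (D, E): D2, E5, E6, D17, E18 → −5.
Net charge = (+3) + (−5) = −2.

-2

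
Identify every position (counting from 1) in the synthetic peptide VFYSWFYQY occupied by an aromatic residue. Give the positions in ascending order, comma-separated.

Phenylalanine (F), tryptophan (W), and tyrosine (Y) have aromatic ring side chains.
Matching residues: F2, Y3, W5, F6, Y7, Y9.

2, 3, 5, 6, 7, 9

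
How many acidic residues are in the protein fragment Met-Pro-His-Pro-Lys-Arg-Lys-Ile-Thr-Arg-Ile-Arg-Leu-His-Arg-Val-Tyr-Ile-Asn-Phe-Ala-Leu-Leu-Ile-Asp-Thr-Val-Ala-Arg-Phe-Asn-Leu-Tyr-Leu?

1

Aspartate (D) and glutamate (E) have carboxylic-acid side chains and are the acidic amino acids.
Matching residues: Asp25.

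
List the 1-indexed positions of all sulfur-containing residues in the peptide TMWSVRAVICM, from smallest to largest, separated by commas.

Only Cys (C) and Met (M) have a sulfur atom in the side chain.
Matching residues: M2, C10, M11.

2, 10, 11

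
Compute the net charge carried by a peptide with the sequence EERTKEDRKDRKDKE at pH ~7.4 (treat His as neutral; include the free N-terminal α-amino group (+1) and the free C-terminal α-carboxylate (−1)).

At pH ~7.4 the Lys and Arg side chains are protonated (+1), the Asp and Glu side chains are deprotonated (−1), and with His taken as neutral all other side chains carry no charge.
Positive (K, R): R3, K5, R8, K9, R11, K12, K14 → +7.
Negative (D, E): E1, E2, E6, D7, D10, D13, E15 → −7.
The N-terminus (+1) and C-terminus (−1) cancel.
Net charge = (+7) + (−7) = 0.

0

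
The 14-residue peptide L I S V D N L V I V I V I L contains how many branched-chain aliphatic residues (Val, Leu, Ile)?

Matching residues: L1, I2, V4, L7, V8, I9, V10, I11, V12, I13, L14.

11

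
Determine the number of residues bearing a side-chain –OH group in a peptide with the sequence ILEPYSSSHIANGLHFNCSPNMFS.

The –OH-bearing residues are Ser, Thr (aliphatic alcohols), and Tyr (phenol).
Matching residues: Y5, S6, S7, S8, S19, S24.

6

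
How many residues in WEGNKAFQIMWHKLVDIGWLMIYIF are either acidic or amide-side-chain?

Acidic: D, E. Amide-side-chain: N, Q.
Acidic residues here: E2, D16 (2).
Amide-side-chain residues here: N4, Q8 (2).
The two groups share no amino acid, so total = 2 + 2 = 4.

4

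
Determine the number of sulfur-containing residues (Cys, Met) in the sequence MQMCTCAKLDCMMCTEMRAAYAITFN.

9

Matching residues: M1, M3, C4, C6, C11, M12, M13, C14, M17.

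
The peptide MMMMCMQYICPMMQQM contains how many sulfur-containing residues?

10

Only Cys (C) and Met (M) have a sulfur atom in the side chain.
Matching residues: M1, M2, M3, M4, C5, M6, C10, M12, M13, M16.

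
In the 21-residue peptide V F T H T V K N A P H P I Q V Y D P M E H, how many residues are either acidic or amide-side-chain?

Acidic: D, E. Amide-side-chain: N, Q.
Acidic residues here: D17, E20 (2).
Amide-side-chain residues here: N8, Q14 (2).
The two groups share no amino acid, so total = 2 + 2 = 4.

4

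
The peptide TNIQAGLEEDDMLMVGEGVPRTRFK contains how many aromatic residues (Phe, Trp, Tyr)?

1

Matching residues: F24.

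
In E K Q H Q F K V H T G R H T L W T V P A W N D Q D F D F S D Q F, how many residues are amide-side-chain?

The amide-side-chain residues are Asn (N) and Gln (Q).
Matching residues: Q3, Q5, N22, Q24, Q31.

5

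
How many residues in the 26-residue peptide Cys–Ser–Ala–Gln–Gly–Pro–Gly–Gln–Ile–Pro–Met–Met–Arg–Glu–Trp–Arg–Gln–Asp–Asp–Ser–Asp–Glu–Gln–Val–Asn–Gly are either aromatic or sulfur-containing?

Aromatic: F, W, Y. Sulfur-containing: C, M.
Aromatic residues here: Trp15 (1).
Sulfur-containing residues here: Cys1, Met11, Met12 (3).
The two groups share no amino acid, so total = 1 + 3 = 4.

4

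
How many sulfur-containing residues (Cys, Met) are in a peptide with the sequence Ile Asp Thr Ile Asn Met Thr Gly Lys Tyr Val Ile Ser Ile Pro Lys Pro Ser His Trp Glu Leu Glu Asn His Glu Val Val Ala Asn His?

1

Matching residues: Met6.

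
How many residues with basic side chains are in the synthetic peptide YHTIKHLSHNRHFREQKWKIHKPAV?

11

Lysine (K), arginine (R), and histidine (H) have basic, nitrogen-containing side chains.
Matching residues: H2, K5, H6, H9, R11, H12, R14, K17, K19, H21, K22.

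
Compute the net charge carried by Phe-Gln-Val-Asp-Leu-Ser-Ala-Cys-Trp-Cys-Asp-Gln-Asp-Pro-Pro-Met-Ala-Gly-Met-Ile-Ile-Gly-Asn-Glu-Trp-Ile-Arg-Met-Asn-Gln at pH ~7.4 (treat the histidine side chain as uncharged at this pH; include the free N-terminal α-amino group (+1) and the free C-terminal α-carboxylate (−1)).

At pH ~7.4 the Lys and Arg side chains are protonated (+1), the Asp and Glu side chains are deprotonated (−1), and with His taken as neutral all other side chains carry no charge.
Positive (K, R): Arg27 → +1.
Negative (D, E): Asp4, Asp11, Asp13, Glu24 → −4.
The N-terminus (+1) and C-terminus (−1) cancel.
Net charge = (+1) + (−4) = −3.

-3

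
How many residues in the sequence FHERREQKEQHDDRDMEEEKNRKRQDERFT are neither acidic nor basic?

8

Acidic: D, E. Basic: K, R, H. All other residues are neither.
Matching residues: F1, Q7, Q10, M16, N21, Q25, F29, T30.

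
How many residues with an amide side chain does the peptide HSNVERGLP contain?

1

The amide-side-chain residues are Asn (N) and Gln (Q).
Matching residues: N3.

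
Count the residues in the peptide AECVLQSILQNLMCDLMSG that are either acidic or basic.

2

Acidic: D, E. Basic: H, K, R.
Acidic residues here: E2, D15 (2).
Basic residues here: none (0).
The two groups share no amino acid, so total = 2 + 0 = 2.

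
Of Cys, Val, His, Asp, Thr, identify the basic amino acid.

Lysine (K), arginine (R), and histidine (H) have basic, nitrogen-containing side chains.
Of the listed options, only His belongs to this group.

His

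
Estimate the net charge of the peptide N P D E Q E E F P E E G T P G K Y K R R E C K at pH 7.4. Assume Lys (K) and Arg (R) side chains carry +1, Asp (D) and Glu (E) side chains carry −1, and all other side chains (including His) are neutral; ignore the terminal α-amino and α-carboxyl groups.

Positive (K, R): K16, K18, R19, R20, K23 → +5.
Negative (D, E): D3, E4, E6, E7, E10, E11, E21 → −7.
Net charge = (+5) + (−7) = −2.

-2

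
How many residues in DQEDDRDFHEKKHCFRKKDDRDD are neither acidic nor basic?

4

Acidic: D, E. Basic: K, R, H. All other residues are neither.
Matching residues: Q2, F8, C14, F15.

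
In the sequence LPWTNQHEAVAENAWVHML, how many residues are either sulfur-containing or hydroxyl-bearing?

2

Sulfur-containing: C, M. Hydroxyl-bearing: S, T, Y.
Sulfur-containing residues here: M18 (1).
Hydroxyl-bearing residues here: T4 (1).
The two groups share no amino acid, so total = 1 + 1 = 2.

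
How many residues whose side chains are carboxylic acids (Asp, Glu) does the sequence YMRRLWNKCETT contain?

1

Matching residues: E10.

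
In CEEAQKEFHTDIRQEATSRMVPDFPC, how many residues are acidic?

6

The acidic residues are Asp (D) and Glu (E), whose side chains end in a carboxylate group.
Matching residues: E2, E3, E7, D11, E15, D23.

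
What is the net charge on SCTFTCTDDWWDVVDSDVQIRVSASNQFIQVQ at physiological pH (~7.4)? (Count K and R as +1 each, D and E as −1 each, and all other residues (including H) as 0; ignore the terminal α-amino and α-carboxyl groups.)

-4

Positive (K, R): R21 → +1.
Negative (D, E): D8, D9, D12, D15, D17 → −5.
Net charge = (+1) + (−5) = −4.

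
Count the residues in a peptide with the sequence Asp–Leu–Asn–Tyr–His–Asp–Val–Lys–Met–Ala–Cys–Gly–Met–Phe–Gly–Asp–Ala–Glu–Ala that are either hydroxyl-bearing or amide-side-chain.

Hydroxyl-bearing: S, T, Y. Amide-side-chain: N, Q.
Hydroxyl-bearing residues here: Tyr4 (1).
Amide-side-chain residues here: Asn3 (1).
The two groups share no amino acid, so total = 1 + 1 = 2.

2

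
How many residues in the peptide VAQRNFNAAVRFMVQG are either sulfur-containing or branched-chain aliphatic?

Sulfur-containing: C, M. Branched-chain aliphatic: I, L, V.
Sulfur-containing residues here: M13 (1).
Branched-chain aliphatic residues here: V1, V10, V14 (3).
The two groups share no amino acid, so total = 1 + 3 = 4.

4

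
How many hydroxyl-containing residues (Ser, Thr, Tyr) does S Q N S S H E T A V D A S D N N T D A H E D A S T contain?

Matching residues: S1, S4, S5, T8, S13, T17, S24, T25.

8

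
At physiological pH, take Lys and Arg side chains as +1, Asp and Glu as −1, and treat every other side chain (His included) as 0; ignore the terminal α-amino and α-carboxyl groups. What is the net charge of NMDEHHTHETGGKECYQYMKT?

-2

Positive (K, R): K13, K20 → +2.
Negative (D, E): D3, E4, E9, E14 → −4.
Net charge = (+2) + (−4) = −2.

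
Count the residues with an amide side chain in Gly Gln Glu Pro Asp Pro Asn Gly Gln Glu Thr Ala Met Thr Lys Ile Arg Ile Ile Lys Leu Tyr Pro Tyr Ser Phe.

The amide-side-chain residues are Asn (N) and Gln (Q).
Matching residues: Gln2, Asn7, Gln9.

3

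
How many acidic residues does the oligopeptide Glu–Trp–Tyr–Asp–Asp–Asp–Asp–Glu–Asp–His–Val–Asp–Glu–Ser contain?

Only D (aspartate) and E (glutamate) carry a side-chain carboxylic acid.
Matching residues: Glu1, Asp4, Asp5, Asp6, Asp7, Glu8, Asp9, Asp12, Glu13.

9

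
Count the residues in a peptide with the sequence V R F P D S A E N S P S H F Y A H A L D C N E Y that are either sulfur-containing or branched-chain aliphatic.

Sulfur-containing: C, M. Branched-chain aliphatic: I, L, V.
Sulfur-containing residues here: C21 (1).
Branched-chain aliphatic residues here: V1, L19 (2).
The two groups share no amino acid, so total = 1 + 2 = 3.

3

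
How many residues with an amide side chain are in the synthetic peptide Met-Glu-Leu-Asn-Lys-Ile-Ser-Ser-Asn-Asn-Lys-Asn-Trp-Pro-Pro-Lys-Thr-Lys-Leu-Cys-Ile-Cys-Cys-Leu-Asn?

The amide-side-chain residues are Asn (N) and Gln (Q).
Matching residues: Asn4, Asn9, Asn10, Asn12, Asn25.

5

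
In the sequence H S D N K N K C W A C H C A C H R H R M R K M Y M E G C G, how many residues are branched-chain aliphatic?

V, L, and I make up the branched-chain aliphatic group.
None of the 29 residues belong to this group.

0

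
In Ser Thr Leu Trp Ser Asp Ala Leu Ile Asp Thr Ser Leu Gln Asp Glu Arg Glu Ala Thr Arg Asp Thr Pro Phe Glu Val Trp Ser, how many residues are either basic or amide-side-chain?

3

Basic: H, K, R. Amide-side-chain: N, Q.
Basic residues here: Arg17, Arg21 (2).
Amide-side-chain residues here: Gln14 (1).
The two groups share no amino acid, so total = 2 + 1 = 3.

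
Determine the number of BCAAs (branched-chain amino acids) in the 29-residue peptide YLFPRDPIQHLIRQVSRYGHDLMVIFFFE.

8

V, L, and I make up the branched-chain aliphatic group.
Matching residues: L2, I8, L11, I12, V15, L22, V24, I25.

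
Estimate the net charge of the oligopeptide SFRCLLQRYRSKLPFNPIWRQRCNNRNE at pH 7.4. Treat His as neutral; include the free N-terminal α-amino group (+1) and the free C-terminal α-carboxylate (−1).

The side chains ionized at physiological pH are Lys/Arg (+1) and Asp/Glu (−1); with His treated as neutral, nothing else contributes.
Positive (K, R): R3, R8, R10, K12, R20, R22, R26 → +7.
Negative (D, E): E28 → −1.
The N-terminus (+1) and C-terminus (−1) cancel.
Net charge = (+7) + (−1) = +6.

+6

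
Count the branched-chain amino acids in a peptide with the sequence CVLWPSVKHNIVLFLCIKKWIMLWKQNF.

10

Valine (V), leucine (L), and isoleucine (I) are the branched-chain amino acids.
Matching residues: V2, L3, V7, I11, V12, L13, L15, I17, I21, L23.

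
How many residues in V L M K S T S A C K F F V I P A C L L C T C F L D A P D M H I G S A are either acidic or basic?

5

Acidic: D, E. Basic: H, K, R.
Acidic residues here: D25, D28 (2).
Basic residues here: K4, K10, H30 (3).
The two groups share no amino acid, so total = 2 + 3 = 5.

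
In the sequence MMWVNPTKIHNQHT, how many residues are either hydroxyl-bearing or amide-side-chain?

Hydroxyl-bearing: S, T, Y. Amide-side-chain: N, Q.
Hydroxyl-bearing residues here: T7, T14 (2).
Amide-side-chain residues here: N5, N11, Q12 (3).
The two groups share no amino acid, so total = 2 + 3 = 5.

5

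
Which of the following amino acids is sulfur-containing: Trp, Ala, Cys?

Cys

Cysteine (C, thiol) and methionine (M, thioether) are the two sulfur-containing amino acids.
Of the listed options, only Cys belongs to this group.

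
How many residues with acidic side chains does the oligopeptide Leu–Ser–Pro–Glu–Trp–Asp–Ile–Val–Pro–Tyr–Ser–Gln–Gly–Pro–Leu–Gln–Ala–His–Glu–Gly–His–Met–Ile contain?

Aspartate (D) and glutamate (E) have carboxylic-acid side chains and are the acidic amino acids.
Matching residues: Glu4, Asp6, Glu19.

3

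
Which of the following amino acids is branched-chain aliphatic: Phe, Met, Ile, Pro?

V, L, and I make up the branched-chain aliphatic group.
Of the listed options, only Ile belongs to this group.

Ile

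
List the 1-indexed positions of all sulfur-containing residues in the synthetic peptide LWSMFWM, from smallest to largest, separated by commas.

4, 7

The sulfur-bearing residues are cysteine (–SH) and methionine (–S–CH₃).
Matching residues: M4, M7.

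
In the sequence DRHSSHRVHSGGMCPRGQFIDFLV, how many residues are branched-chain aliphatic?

4

V, L, and I make up the branched-chain aliphatic group.
Matching residues: V8, I20, L23, V24.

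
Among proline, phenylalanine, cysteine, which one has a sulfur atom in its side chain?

cysteine

Cysteine (C, thiol) and methionine (M, thioether) are the two sulfur-containing amino acids.
Of the listed options, only cysteine belongs to this group.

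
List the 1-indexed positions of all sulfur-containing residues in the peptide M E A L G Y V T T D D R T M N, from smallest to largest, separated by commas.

1, 14

The sulfur-bearing residues are cysteine (–SH) and methionine (–S–CH₃).
Matching residues: M1, M14.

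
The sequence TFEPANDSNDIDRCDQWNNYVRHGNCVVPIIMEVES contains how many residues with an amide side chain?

6

The amide-side-chain residues are Asn (N) and Gln (Q).
Matching residues: N6, N9, Q16, N18, N19, N25.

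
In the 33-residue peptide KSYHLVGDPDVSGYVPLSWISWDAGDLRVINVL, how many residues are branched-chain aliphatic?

The BCAAs are Val, Leu, and Ile — aliphatic side chains with a branch point.
Matching residues: L5, V6, V11, V15, L17, I20, L27, V29, I30, V32, L33.

11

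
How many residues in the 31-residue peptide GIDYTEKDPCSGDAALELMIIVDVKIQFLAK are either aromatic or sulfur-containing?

Aromatic: F, W, Y. Sulfur-containing: C, M.
Aromatic residues here: Y4, F28 (2).
Sulfur-containing residues here: C10, M19 (2).
The two groups share no amino acid, so total = 2 + 2 = 4.

4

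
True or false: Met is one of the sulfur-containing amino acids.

True

The sulfur-bearing residues are cysteine (–SH) and methionine (–S–CH₃).
Methionine is in this group.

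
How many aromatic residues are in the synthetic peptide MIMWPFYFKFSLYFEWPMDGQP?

F, W, and Y each carry an aromatic ring on the side chain.
Matching residues: W4, F6, Y7, F8, F10, Y13, F14, W16.

8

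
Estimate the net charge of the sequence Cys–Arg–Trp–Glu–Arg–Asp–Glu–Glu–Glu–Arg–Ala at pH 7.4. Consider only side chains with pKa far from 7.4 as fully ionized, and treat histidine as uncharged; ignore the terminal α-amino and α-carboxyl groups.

-2

Near pH 7.4, K and R contribute +1 each, D and E contribute −1 each, and every other side chain (His included, as stated) is uncharged.
Positive (K, R): Arg2, Arg5, Arg10 → +3.
Negative (D, E): Glu4, Asp6, Glu7, Glu8, Glu9 → −5.
Net charge = (+3) + (−5) = −2.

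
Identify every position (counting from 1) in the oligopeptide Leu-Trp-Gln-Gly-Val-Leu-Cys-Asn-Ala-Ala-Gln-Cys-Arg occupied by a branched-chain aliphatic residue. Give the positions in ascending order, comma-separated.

Valine (V), leucine (L), and isoleucine (I) are the branched-chain amino acids.
Matching residues: Leu1, Val5, Leu6.

1, 5, 6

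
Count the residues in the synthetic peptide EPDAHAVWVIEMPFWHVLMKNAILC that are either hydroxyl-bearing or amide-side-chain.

Hydroxyl-bearing: S, T, Y. Amide-side-chain: N, Q.
Hydroxyl-bearing residues here: none (0).
Amide-side-chain residues here: N21 (1).
The two groups share no amino acid, so total = 0 + 1 = 1.

1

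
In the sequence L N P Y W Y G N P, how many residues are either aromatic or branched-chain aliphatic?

Aromatic: F, W, Y. Branched-chain aliphatic: I, L, V.
Aromatic residues here: Y4, W5, Y6 (3).
Branched-chain aliphatic residues here: L1 (1).
The two groups share no amino acid, so total = 3 + 1 = 4.

4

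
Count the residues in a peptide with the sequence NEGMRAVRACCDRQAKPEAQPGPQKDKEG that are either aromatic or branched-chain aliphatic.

1

Aromatic: F, W, Y. Branched-chain aliphatic: I, L, V.
Aromatic residues here: none (0).
Branched-chain aliphatic residues here: V7 (1).
The two groups share no amino acid, so total = 0 + 1 = 1.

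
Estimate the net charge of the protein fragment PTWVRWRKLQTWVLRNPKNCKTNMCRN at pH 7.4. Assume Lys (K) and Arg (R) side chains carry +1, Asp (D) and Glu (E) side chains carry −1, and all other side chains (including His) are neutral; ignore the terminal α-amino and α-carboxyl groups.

+7

Positive (K, R): R5, R7, K8, R15, K18, K21, R26 → +7.
Negative (D, E): none → −0.
Net charge = (+7) + (−0) = +7.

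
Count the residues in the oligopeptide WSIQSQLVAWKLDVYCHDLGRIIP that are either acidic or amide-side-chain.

Acidic: D, E. Amide-side-chain: N, Q.
Acidic residues here: D13, D18 (2).
Amide-side-chain residues here: Q4, Q6 (2).
The two groups share no amino acid, so total = 2 + 2 = 4.

4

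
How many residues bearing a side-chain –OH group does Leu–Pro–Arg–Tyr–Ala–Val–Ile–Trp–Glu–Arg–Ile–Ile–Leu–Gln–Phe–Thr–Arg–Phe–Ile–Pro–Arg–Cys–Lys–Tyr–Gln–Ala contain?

Serine (S), threonine (T), and tyrosine (Y) each carry a hydroxyl group on the side chain.
Matching residues: Tyr4, Thr16, Tyr24.

3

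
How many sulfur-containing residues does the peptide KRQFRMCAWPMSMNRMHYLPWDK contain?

5

The sulfur-bearing residues are cysteine (–SH) and methionine (–S–CH₃).
Matching residues: M6, C7, M11, M13, M16.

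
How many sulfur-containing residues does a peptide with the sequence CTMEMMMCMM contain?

Cysteine (C, thiol) and methionine (M, thioether) are the two sulfur-containing amino acids.
Matching residues: C1, M3, M5, M6, M7, C8, M9, M10.

8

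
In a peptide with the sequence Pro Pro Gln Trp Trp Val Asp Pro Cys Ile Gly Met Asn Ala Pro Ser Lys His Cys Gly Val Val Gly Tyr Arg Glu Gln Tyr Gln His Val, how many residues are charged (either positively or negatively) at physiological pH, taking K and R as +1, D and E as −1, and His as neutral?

4

Charged side chains at pH ~7.4: K, R (positive); D, E (negative).
Matching residues: Asp7, Lys17, Arg25, Glu26.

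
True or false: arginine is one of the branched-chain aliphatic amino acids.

V, L, and I make up the branched-chain aliphatic group.
Arginine is not in this group.

False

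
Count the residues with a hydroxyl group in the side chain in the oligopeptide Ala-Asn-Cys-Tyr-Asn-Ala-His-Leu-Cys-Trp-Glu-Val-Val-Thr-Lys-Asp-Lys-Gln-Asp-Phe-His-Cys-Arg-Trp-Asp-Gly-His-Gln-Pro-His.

Serine (S), threonine (T), and tyrosine (Y) each carry a hydroxyl group on the side chain.
Matching residues: Tyr4, Thr14.

2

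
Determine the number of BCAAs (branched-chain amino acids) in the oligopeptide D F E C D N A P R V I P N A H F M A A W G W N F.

V, L, and I make up the branched-chain aliphatic group.
Matching residues: V10, I11.

2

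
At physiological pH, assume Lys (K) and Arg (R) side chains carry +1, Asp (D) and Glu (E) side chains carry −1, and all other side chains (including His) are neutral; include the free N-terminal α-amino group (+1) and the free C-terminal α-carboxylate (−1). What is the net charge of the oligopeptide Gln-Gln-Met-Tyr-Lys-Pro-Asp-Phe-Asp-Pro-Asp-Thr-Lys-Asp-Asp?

-3

Positive (K, R): Lys5, Lys13 → +2.
Negative (D, E): Asp7, Asp9, Asp11, Asp14, Asp15 → −5.
The N-terminus (+1) and C-terminus (−1) cancel.
Net charge = (+2) + (−5) = −3.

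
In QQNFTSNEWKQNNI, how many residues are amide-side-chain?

Only N (asparagine) and Q (glutamine) carry a side-chain carboxamide.
Matching residues: Q1, Q2, N3, N7, Q11, N12, N13.

7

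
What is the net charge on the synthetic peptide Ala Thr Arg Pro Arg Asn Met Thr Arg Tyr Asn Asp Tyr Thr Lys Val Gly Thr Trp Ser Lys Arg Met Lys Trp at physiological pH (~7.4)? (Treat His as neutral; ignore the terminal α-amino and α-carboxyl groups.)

Near pH 7.4, K and R contribute +1 each, D and E contribute −1 each, and every other side chain (His included, as stated) is uncharged.
Positive (K, R): Arg3, Arg5, Arg9, Lys15, Lys21, Arg22, Lys24 → +7.
Negative (D, E): Asp12 → −1.
Net charge = (+7) + (−1) = +6.

+6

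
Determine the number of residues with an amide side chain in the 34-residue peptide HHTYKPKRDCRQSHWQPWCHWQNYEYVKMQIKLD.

5

Only N (asparagine) and Q (glutamine) carry a side-chain carboxamide.
Matching residues: Q12, Q16, Q22, N23, Q30.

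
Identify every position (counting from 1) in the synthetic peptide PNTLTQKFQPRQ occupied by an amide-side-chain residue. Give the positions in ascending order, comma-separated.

2, 6, 9, 12

The amide-side-chain residues are Asn (N) and Gln (Q).
Matching residues: N2, Q6, Q9, Q12.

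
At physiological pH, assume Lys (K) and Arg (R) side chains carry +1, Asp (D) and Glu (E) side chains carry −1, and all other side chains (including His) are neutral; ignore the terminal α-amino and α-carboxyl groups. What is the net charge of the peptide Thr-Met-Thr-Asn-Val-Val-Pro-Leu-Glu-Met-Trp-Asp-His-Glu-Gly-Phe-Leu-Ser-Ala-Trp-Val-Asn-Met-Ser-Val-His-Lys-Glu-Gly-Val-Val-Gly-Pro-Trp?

Positive (K, R): Lys27 → +1.
Negative (D, E): Glu9, Asp12, Glu14, Glu28 → −4.
Net charge = (+1) + (−4) = −3.

-3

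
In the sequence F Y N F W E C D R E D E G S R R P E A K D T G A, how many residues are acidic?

7

Only D (aspartate) and E (glutamate) carry a side-chain carboxylic acid.
Matching residues: E6, D8, E10, D11, E12, E18, D21.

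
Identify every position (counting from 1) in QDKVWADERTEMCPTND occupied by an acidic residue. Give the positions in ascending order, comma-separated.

2, 7, 8, 11, 17

Aspartate (D) and glutamate (E) have carboxylic-acid side chains and are the acidic amino acids.
Matching residues: D2, D7, E8, E11, D17.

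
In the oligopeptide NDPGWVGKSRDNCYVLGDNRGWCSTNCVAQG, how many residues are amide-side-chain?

Only N (asparagine) and Q (glutamine) carry a side-chain carboxamide.
Matching residues: N1, N12, N19, N26, Q30.

5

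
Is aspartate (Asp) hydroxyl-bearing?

The –OH-bearing residues are Ser, Thr (aliphatic alcohols), and Tyr (phenol).
Aspartate is not in this group.

No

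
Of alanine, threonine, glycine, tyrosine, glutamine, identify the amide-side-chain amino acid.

Only N (asparagine) and Q (glutamine) carry a side-chain carboxamide.
Of the listed options, only glutamine belongs to this group.

glutamine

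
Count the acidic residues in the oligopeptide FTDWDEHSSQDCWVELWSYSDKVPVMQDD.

8

Aspartate (D) and glutamate (E) have carboxylic-acid side chains and are the acidic amino acids.
Matching residues: D3, D5, E6, D11, E15, D21, D28, D29.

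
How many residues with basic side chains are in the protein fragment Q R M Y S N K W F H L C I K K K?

Lysine (K), arginine (R), and histidine (H) have basic, nitrogen-containing side chains.
Matching residues: R2, K7, H10, K14, K15, K16.

6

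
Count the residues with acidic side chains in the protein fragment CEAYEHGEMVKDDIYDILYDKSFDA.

8

Aspartate (D) and glutamate (E) have carboxylic-acid side chains and are the acidic amino acids.
Matching residues: E2, E5, E8, D12, D13, D16, D20, D24.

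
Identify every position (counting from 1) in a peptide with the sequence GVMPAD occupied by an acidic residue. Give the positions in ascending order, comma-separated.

Matching residues: D6.

6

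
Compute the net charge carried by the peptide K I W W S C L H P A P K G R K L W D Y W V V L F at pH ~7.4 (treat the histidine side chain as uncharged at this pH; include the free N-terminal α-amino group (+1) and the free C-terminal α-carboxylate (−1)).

+3

At pH ~7.4 the Lys and Arg side chains are protonated (+1), the Asp and Glu side chains are deprotonated (−1), and with His taken as neutral all other side chains carry no charge.
Positive (K, R): K1, K12, R14, K15 → +4.
Negative (D, E): D18 → −1.
The N-terminus (+1) and C-terminus (−1) cancel.
Net charge = (+4) + (−1) = +3.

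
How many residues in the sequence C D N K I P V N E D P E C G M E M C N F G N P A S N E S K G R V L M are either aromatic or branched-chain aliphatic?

5

Aromatic: F, W, Y. Branched-chain aliphatic: I, L, V.
Aromatic residues here: F20 (1).
Branched-chain aliphatic residues here: I5, V7, V32, L33 (4).
The two groups share no amino acid, so total = 1 + 4 = 5.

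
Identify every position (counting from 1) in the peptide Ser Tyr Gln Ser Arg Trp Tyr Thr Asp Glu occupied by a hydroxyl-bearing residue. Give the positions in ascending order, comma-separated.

1, 2, 4, 7, 8

S, T, and Y are the three residues with a side-chain hydroxyl.
Matching residues: Ser1, Tyr2, Ser4, Tyr7, Thr8.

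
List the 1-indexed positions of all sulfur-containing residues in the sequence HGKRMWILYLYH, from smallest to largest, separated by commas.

Only Cys (C) and Met (M) have a sulfur atom in the side chain.
Matching residues: M5.

5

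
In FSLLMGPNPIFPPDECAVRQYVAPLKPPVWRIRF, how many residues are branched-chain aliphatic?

Valine (V), leucine (L), and isoleucine (I) are the branched-chain amino acids.
Matching residues: L3, L4, I10, V18, V22, L25, V29, I32.

8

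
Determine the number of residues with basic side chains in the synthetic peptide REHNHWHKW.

The basic amino acids are Lys (K), Arg (R), and His (H).
Matching residues: R1, H3, H5, H7, K8.

5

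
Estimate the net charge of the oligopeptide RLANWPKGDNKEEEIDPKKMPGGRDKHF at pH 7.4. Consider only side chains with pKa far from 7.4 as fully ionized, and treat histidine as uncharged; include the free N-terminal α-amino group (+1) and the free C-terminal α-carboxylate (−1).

At pH ~7.4 the Lys and Arg side chains are protonated (+1), the Asp and Glu side chains are deprotonated (−1), and with His taken as neutral all other side chains carry no charge.
Positive (K, R): R1, K7, K11, K18, K19, R24, K26 → +7.
Negative (D, E): D9, E12, E13, E14, D16, D25 → −6.
The N-terminus (+1) and C-terminus (−1) cancel.
Net charge = (+7) + (−6) = +1.

+1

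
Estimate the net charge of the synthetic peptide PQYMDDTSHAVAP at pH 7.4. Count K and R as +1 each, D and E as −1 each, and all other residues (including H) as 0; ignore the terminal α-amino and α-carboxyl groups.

Positive (K, R): none → +0.
Negative (D, E): D5, D6 → −2.
Net charge = (+0) + (−2) = −2.

-2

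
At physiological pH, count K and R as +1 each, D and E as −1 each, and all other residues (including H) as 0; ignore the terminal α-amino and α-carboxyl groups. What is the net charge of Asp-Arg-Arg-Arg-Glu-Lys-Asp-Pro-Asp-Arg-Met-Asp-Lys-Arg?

Positive (K, R): Arg2, Arg3, Arg4, Lys6, Arg10, Lys13, Arg14 → +7.
Negative (D, E): Asp1, Glu5, Asp7, Asp9, Asp12 → −5.
Net charge = (+7) + (−5) = +2.

+2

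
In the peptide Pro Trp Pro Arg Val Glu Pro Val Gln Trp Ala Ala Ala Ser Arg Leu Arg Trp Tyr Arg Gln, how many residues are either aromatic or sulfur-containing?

4

Aromatic: F, W, Y. Sulfur-containing: C, M.
Aromatic residues here: Trp2, Trp10, Trp18, Tyr19 (4).
Sulfur-containing residues here: none (0).
The two groups share no amino acid, so total = 4 + 0 = 4.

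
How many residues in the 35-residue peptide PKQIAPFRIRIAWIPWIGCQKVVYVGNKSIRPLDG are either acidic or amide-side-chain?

Acidic: D, E. Amide-side-chain: N, Q.
Acidic residues here: D34 (1).
Amide-side-chain residues here: Q3, Q20, N27 (3).
The two groups share no amino acid, so total = 1 + 3 = 4.

4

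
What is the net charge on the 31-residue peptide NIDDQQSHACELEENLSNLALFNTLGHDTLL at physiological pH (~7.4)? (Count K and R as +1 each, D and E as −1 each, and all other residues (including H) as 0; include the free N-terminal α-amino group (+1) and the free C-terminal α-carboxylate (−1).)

-6

Positive (K, R): none → +0.
Negative (D, E): D3, D4, E11, E13, E14, D28 → −6.
The N-terminus (+1) and C-terminus (−1) cancel.
Net charge = (+0) + (−6) = −6.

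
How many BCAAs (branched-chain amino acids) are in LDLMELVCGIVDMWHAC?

6

Valine (V), leucine (L), and isoleucine (I) are the branched-chain amino acids.
Matching residues: L1, L3, L6, V7, I10, V11.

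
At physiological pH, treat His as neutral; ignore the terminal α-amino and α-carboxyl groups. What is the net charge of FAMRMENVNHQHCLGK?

+1

The side chains ionized at physiological pH are Lys/Arg (+1) and Asp/Glu (−1); with His treated as neutral, nothing else contributes.
Positive (K, R): R4, K16 → +2.
Negative (D, E): E6 → −1.
Net charge = (+2) + (−1) = +1.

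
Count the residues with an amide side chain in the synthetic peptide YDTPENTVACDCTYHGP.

1

The amide-side-chain residues are Asn (N) and Gln (Q).
Matching residues: N6.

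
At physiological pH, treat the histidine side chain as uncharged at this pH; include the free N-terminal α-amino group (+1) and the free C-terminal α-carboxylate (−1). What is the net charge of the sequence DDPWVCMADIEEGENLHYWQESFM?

-7

Near pH 7.4, K and R contribute +1 each, D and E contribute −1 each, and every other side chain (His included, as stated) is uncharged.
Positive (K, R): none → +0.
Negative (D, E): D1, D2, D9, E11, E12, E14, E21 → −7.
The N-terminus (+1) and C-terminus (−1) cancel.
Net charge = (+0) + (−7) = −7.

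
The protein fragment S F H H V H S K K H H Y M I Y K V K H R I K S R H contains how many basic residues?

14

Lysine (K), arginine (R), and histidine (H) have basic, nitrogen-containing side chains.
Matching residues: H3, H4, H6, K8, K9, H10, H11, K16, K18, H19, R20, K22, R24, H25.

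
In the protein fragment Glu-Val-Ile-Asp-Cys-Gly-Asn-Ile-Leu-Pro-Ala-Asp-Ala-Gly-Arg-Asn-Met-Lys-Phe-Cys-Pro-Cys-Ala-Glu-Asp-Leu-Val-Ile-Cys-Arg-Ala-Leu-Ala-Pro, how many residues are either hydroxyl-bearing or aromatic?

1

Hydroxyl-bearing: S, T, Y. Aromatic: F, W, Y.
Hydroxyl-bearing residues here: none (0).
Aromatic residues here: Phe19 (1).
(Y belongs to both groups, but none appear in this sequence.) Total = 0 + 1 = 1.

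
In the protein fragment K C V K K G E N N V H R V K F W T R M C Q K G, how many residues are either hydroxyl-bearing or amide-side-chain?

Hydroxyl-bearing: S, T, Y. Amide-side-chain: N, Q.
Hydroxyl-bearing residues here: T17 (1).
Amide-side-chain residues here: N8, N9, Q21 (3).
The two groups share no amino acid, so total = 1 + 3 = 4.

4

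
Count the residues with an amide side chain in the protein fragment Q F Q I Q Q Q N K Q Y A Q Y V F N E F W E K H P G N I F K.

Only N (asparagine) and Q (glutamine) carry a side-chain carboxamide.
Matching residues: Q1, Q3, Q5, Q6, Q7, N8, Q10, Q13, N17, N26.

10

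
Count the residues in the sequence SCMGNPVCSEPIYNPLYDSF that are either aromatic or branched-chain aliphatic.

Aromatic: F, W, Y. Branched-chain aliphatic: I, L, V.
Aromatic residues here: Y13, Y17, F20 (3).
Branched-chain aliphatic residues here: V7, I12, L16 (3).
The two groups share no amino acid, so total = 3 + 3 = 6.

6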